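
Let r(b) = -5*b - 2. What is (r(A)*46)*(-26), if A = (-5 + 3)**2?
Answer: 26312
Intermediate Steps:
A = 4 (A = (-2)**2 = 4)
r(b) = -2 - 5*b
(r(A)*46)*(-26) = ((-2 - 5*4)*46)*(-26) = ((-2 - 20)*46)*(-26) = -22*46*(-26) = -1012*(-26) = 26312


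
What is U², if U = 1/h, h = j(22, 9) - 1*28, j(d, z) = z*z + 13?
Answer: 1/4356 ≈ 0.00022957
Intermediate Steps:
j(d, z) = 13 + z² (j(d, z) = z² + 13 = 13 + z²)
h = 66 (h = (13 + 9²) - 1*28 = (13 + 81) - 28 = 94 - 28 = 66)
U = 1/66 ≈ 0.015152
U² = (1/66)² = 1/4356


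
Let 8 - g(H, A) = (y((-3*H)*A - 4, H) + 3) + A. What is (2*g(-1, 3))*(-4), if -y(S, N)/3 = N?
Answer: 8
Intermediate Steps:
y(S, N) = -3*N
g(H, A) = 5 - A + 3*H (g(H, A) = 8 - ((-3*H + 3) + A) = 8 - ((3 - 3*H) + A) = 8 - (3 + A - 3*H) = 8 + (-3 - A + 3*H) = 5 - A + 3*H)
(2*g(-1, 3))*(-4) = (2*(5 - 1*3 + 3*(-1)))*(-4) = (2*(5 - 3 - 3))*(-4) = (2*(-1))*(-4) = -2*(-4) = 8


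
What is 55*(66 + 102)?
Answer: 9240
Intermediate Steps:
55*(66 + 102) = 55*168 = 9240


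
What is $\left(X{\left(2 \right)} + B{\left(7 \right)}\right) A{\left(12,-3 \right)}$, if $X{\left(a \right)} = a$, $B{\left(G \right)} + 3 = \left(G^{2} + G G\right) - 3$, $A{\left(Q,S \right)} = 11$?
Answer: $1034$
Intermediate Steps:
$B{\left(G \right)} = -6 + 2 G^{2}$ ($B{\left(G \right)} = -3 - \left(3 - G^{2} - G G\right) = -3 + \left(\left(G^{2} + G^{2}\right) - 3\right) = -3 + \left(2 G^{2} - 3\right) = -3 + \left(-3 + 2 G^{2}\right) = -6 + 2 G^{2}$)
$\left(X{\left(2 \right)} + B{\left(7 \right)}\right) A{\left(12,-3 \right)} = \left(2 - \left(6 - 2 \cdot 7^{2}\right)\right) 11 = \left(2 + \left(-6 + 2 \cdot 49\right)\right) 11 = \left(2 + \left(-6 + 98\right)\right) 11 = \left(2 + 92\right) 11 = 94 \cdot 11 = 1034$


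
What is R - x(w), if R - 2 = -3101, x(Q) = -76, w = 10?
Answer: -3023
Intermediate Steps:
R = -3099 (R = 2 - 3101 = -3099)
R - x(w) = -3099 - 1*(-76) = -3099 + 76 = -3023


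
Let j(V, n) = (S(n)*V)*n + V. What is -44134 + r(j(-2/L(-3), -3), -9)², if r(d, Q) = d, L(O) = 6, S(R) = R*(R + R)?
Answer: -394397/9 ≈ -43822.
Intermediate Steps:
S(R) = 2*R² (S(R) = R*(2*R) = 2*R²)
j(V, n) = V + 2*V*n³ (j(V, n) = ((2*n²)*V)*n + V = (2*V*n²)*n + V = 2*V*n³ + V = V + 2*V*n³)
-44134 + r(j(-2/L(-3), -3), -9)² = -44134 + ((-2/6)*(1 + 2*(-3)³))² = -44134 + ((-2*⅙)*(1 + 2*(-27)))² = -44134 + (-(1 - 54)/3)² = -44134 + (-⅓*(-53))² = -44134 + (53/3)² = -44134 + 2809/9 = -394397/9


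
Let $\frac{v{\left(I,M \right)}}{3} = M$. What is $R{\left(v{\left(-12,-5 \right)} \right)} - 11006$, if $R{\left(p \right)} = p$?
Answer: $-11021$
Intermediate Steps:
$v{\left(I,M \right)} = 3 M$
$R{\left(v{\left(-12,-5 \right)} \right)} - 11006 = 3 \left(-5\right) - 11006 = -15 - 11006 = -11021$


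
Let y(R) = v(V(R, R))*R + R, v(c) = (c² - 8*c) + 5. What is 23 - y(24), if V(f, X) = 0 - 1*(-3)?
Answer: 239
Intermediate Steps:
V(f, X) = 3 (V(f, X) = 0 + 3 = 3)
v(c) = 5 + c² - 8*c
y(R) = -9*R (y(R) = (5 + 3² - 8*3)*R + R = (5 + 9 - 24)*R + R = -10*R + R = -9*R)
23 - y(24) = 23 - (-9)*24 = 23 - 1*(-216) = 23 + 216 = 239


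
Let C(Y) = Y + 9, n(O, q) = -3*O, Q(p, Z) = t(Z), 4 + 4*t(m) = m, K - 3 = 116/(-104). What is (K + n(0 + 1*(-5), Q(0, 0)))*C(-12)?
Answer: -1317/26 ≈ -50.654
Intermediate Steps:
K = 49/26 (K = 3 + 116/(-104) = 3 + 116*(-1/104) = 3 - 29/26 = 49/26 ≈ 1.8846)
t(m) = -1 + m/4
Q(p, Z) = -1 + Z/4
C(Y) = 9 + Y
(K + n(0 + 1*(-5), Q(0, 0)))*C(-12) = (49/26 - 3*(0 + 1*(-5)))*(9 - 12) = (49/26 - 3*(0 - 5))*(-3) = (49/26 - 3*(-5))*(-3) = (49/26 + 15)*(-3) = (439/26)*(-3) = -1317/26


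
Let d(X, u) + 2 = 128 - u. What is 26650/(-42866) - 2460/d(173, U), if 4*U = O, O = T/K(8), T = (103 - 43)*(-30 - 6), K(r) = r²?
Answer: -290754985/15367461 ≈ -18.920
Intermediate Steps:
T = -2160 (T = 60*(-36) = -2160)
O = -135/4 (O = -2160/(8²) = -2160/64 = -2160*1/64 = -135/4 ≈ -33.750)
U = -135/16 (U = (¼)*(-135/4) = -135/16 ≈ -8.4375)
d(X, u) = 126 - u (d(X, u) = -2 + (128 - u) = 126 - u)
26650/(-42866) - 2460/d(173, U) = 26650/(-42866) - 2460/(126 - 1*(-135/16)) = 26650*(-1/42866) - 2460/(126 + 135/16) = -13325/21433 - 2460/2151/16 = -13325/21433 - 2460*16/2151 = -13325/21433 - 13120/717 = -290754985/15367461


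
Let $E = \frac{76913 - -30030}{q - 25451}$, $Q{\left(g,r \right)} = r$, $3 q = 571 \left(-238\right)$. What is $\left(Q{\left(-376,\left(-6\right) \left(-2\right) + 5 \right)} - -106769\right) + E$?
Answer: $\frac{22665114457}{212251} \approx 1.0678 \cdot 10^{5}$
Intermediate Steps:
$q = - \frac{135898}{3}$ ($q = \frac{571 \left(-238\right)}{3} = \frac{1}{3} \left(-135898\right) = - \frac{135898}{3} \approx -45299.0$)
$E = - \frac{320829}{212251}$ ($E = \frac{76913 - -30030}{- \frac{135898}{3} - 25451} = \frac{76913 + 30030}{- \frac{212251}{3}} = 106943 \left(- \frac{3}{212251}\right) = - \frac{320829}{212251} \approx -1.5116$)
$\left(Q{\left(-376,\left(-6\right) \left(-2\right) + 5 \right)} - -106769\right) + E = \left(\left(\left(-6\right) \left(-2\right) + 5\right) - -106769\right) - \frac{320829}{212251} = \left(\left(12 + 5\right) + 106769\right) - \frac{320829}{212251} = \left(17 + 106769\right) - \frac{320829}{212251} = 106786 - \frac{320829}{212251} = \frac{22665114457}{212251}$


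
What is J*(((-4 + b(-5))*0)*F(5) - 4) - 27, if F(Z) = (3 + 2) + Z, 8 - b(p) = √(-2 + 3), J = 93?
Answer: -399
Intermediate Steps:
b(p) = 7 (b(p) = 8 - √(-2 + 3) = 8 - √1 = 8 - 1*1 = 8 - 1 = 7)
F(Z) = 5 + Z
J*(((-4 + b(-5))*0)*F(5) - 4) - 27 = 93*(((-4 + 7)*0)*(5 + 5) - 4) - 27 = 93*((3*0)*10 - 4) - 27 = 93*(0*10 - 4) - 27 = 93*(0 - 4) - 27 = 93*(-4) - 27 = -372 - 27 = -399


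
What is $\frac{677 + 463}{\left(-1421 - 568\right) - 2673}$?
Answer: $- \frac{190}{777} \approx -0.24453$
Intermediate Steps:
$\frac{677 + 463}{\left(-1421 - 568\right) - 2673} = \frac{1140}{-1989 - 2673} = \frac{1140}{-4662} = 1140 \left(- \frac{1}{4662}\right) = - \frac{190}{777}$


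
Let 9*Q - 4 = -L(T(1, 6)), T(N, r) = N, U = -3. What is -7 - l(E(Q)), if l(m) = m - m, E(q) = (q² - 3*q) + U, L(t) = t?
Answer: -7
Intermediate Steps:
Q = ⅓ (Q = 4/9 + (-1*1)/9 = 4/9 + (⅑)*(-1) = 4/9 - ⅑ = ⅓ ≈ 0.33333)
E(q) = -3 + q² - 3*q (E(q) = (q² - 3*q) - 3 = -3 + q² - 3*q)
l(m) = 0
-7 - l(E(Q)) = -7 - 1*0 = -7 + 0 = -7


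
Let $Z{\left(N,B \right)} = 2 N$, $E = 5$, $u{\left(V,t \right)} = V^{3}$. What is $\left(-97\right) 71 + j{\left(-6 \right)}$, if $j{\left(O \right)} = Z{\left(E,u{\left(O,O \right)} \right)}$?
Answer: $-6877$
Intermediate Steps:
$j{\left(O \right)} = 10$ ($j{\left(O \right)} = 2 \cdot 5 = 10$)
$\left(-97\right) 71 + j{\left(-6 \right)} = \left(-97\right) 71 + 10 = -6887 + 10 = -6877$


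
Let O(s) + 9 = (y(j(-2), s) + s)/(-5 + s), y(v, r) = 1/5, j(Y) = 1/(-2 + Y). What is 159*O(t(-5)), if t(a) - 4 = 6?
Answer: -27666/25 ≈ -1106.6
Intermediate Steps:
t(a) = 10 (t(a) = 4 + 6 = 10)
y(v, r) = 1/5
O(s) = -9 + (1/5 + s)/(-5 + s)
159*O(t(-5)) = 159*(2*(113 - 20*10)/(5*(-5 + 10))) = 159*((2/5)*(113 - 200)/5) = 159*((2/5)*(1/5)*(-87)) = 159*(-174/25) = -27666/25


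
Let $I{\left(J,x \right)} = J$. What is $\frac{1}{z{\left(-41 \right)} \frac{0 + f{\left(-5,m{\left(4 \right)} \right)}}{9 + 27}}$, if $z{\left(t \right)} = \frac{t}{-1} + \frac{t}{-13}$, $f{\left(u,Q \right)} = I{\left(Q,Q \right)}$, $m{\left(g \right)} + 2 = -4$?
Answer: $- \frac{39}{287} \approx -0.13589$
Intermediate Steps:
$m{\left(g \right)} = -6$ ($m{\left(g \right)} = -2 - 4 = -6$)
$f{\left(u,Q \right)} = Q$
$z{\left(t \right)} = - \frac{14 t}{13}$ ($z{\left(t \right)} = t \left(-1\right) + t \left(- \frac{1}{13}\right) = - t - \frac{t}{13} = - \frac{14 t}{13}$)
$\frac{1}{z{\left(-41 \right)} \frac{0 + f{\left(-5,m{\left(4 \right)} \right)}}{9 + 27}} = \frac{1}{\left(- \frac{14}{13}\right) \left(-41\right) \frac{0 - 6}{9 + 27}} = \frac{1}{\frac{574}{13} \left(- \frac{6}{36}\right)} = \frac{1}{\frac{574}{13} \left(\left(-6\right) \frac{1}{36}\right)} = \frac{1}{\frac{574}{13} \left(- \frac{1}{6}\right)} = \frac{1}{- \frac{287}{39}} = - \frac{39}{287}$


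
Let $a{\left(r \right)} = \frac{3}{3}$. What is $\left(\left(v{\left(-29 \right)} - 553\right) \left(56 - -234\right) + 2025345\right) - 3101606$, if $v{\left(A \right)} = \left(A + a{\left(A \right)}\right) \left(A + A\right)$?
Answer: $-765671$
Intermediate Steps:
$a{\left(r \right)} = 1$ ($a{\left(r \right)} = 3 \cdot \frac{1}{3} = 1$)
$v{\left(A \right)} = 2 A \left(1 + A\right)$ ($v{\left(A \right)} = \left(A + 1\right) \left(A + A\right) = \left(1 + A\right) 2 A = 2 A \left(1 + A\right)$)
$\left(\left(v{\left(-29 \right)} - 553\right) \left(56 - -234\right) + 2025345\right) - 3101606 = \left(\left(2 \left(-29\right) \left(1 - 29\right) - 553\right) \left(56 - -234\right) + 2025345\right) - 3101606 = \left(\left(2 \left(-29\right) \left(-28\right) - 553\right) \left(56 + 234\right) + 2025345\right) - 3101606 = \left(\left(1624 - 553\right) 290 + 2025345\right) - 3101606 = \left(1071 \cdot 290 + 2025345\right) - 3101606 = \left(310590 + 2025345\right) - 3101606 = 2335935 - 3101606 = -765671$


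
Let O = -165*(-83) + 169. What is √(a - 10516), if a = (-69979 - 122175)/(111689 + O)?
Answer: I*√165793678398606/125553 ≈ 102.56*I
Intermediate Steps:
O = 13864 (O = 13695 + 169 = 13864)
a = -192154/125553 (a = (-69979 - 122175)/(111689 + 13864) = -192154/125553 ≈ -1.5305)
√(a - 10516) = √(-192154/125553 - 10516) = √(-1320507502/125553) = I*√165793678398606/125553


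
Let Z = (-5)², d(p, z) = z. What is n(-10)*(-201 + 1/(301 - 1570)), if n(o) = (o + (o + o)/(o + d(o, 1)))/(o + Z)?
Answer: 3570980/34263 ≈ 104.22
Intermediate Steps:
Z = 25
n(o) = (o + 2*o/(1 + o))/(25 + o) (n(o) = (o + (o + o)/(o + 1))/(o + 25) = (o + (2*o)/(1 + o))/(25 + o) = (o + 2*o/(1 + o))/(25 + o))
n(-10)*(-201 + 1/(301 - 1570)) = (-10*(3 - 10)/(25 + (-10)² + 26*(-10)))*(-201 + 1/(301 - 1570)) = (-10*(-7)/(25 + 100 - 260))*(-201 + 1/(-1269)) = (-10*(-7)/(-135))*(-201 - 1/1269) = -10*(-1/135)*(-7)*(-255070/1269) = -14/27*(-255070/1269) = 3570980/34263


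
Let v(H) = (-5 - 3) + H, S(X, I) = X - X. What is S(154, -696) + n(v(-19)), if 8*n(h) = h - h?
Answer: 0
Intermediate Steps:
S(X, I) = 0
v(H) = -8 + H
n(h) = 0 (n(h) = (h - h)/8 = (1/8)*0 = 0)
S(154, -696) + n(v(-19)) = 0 + 0 = 0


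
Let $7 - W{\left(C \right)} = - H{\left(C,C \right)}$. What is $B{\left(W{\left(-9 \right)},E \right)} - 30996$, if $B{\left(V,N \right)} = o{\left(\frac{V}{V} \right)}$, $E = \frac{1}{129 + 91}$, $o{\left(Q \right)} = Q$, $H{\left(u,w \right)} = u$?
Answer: $-30995$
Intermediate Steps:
$W{\left(C \right)} = 7 + C$ ($W{\left(C \right)} = 7 - - C = 7 + C$)
$E = \frac{1}{220} \approx 0.0045455$
$B{\left(V,N \right)} = 1$ ($B{\left(V,N \right)} = \frac{V}{V} = 1$)
$B{\left(W{\left(-9 \right)},E \right)} - 30996 = 1 - 30996 = -30995$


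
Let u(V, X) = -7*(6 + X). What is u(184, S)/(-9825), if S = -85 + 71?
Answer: -56/9825 ≈ -0.0056997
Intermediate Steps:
S = -14
u(V, X) = -42 - 7*X
u(184, S)/(-9825) = (-42 - 7*(-14))/(-9825) = (-42 + 98)*(-1/9825) = 56*(-1/9825) = -56/9825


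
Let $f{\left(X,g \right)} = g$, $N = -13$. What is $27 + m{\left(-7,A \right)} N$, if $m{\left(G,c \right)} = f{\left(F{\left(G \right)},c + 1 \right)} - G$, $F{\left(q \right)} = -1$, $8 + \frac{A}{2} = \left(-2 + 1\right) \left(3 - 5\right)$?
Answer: $79$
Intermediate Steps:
$A = -12$ ($A = -16 + 2 \left(-2 + 1\right) \left(3 - 5\right) = -16 + 2 \left(\left(-1\right) \left(-2\right)\right) = -16 + 2 \cdot 2 = -16 + 4 = -12$)
$m{\left(G,c \right)} = 1 + c - G$ ($m{\left(G,c \right)} = \left(c + 1\right) - G = \left(1 + c\right) - G = 1 + c - G$)
$27 + m{\left(-7,A \right)} N = 27 + \left(1 - 12 - -7\right) \left(-13\right) = 27 + \left(1 - 12 + 7\right) \left(-13\right) = 27 - -52 = 27 + 52 = 79$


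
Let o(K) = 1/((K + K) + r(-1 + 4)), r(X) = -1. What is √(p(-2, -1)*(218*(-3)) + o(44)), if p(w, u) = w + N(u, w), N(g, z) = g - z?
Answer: √4950213/87 ≈ 25.574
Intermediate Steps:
o(K) = 1/(-1 + 2*K) (o(K) = 1/((K + K) - 1) = 1/(2*K - 1) = 1/(-1 + 2*K))
p(w, u) = u (p(w, u) = w + (u - w) = u)
√(p(-2, -1)*(218*(-3)) + o(44)) = √(-218*(-3) + 1/(-1 + 2*44)) = √(-1*(-654) + 1/(-1 + 88)) = √(654 + 1/87) = √(56899/87) = √4950213/87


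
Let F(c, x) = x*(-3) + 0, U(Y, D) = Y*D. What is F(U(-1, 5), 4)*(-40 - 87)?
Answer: 1524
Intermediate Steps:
U(Y, D) = D*Y
F(c, x) = -3*x (F(c, x) = -3*x + 0 = -3*x)
F(U(-1, 5), 4)*(-40 - 87) = (-3*4)*(-40 - 87) = -12*(-127) = 1524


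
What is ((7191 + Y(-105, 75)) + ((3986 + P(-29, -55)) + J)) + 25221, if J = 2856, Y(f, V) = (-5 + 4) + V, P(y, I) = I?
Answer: 39273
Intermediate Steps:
Y(f, V) = -1 + V
((7191 + Y(-105, 75)) + ((3986 + P(-29, -55)) + J)) + 25221 = ((7191 + (-1 + 75)) + ((3986 - 55) + 2856)) + 25221 = ((7191 + 74) + (3931 + 2856)) + 25221 = (7265 + 6787) + 25221 = 14052 + 25221 = 39273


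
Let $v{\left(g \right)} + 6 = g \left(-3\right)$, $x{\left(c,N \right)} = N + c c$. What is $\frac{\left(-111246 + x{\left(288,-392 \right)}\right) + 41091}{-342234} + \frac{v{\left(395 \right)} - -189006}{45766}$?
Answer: $\frac{15927329402}{3915670311} \approx 4.0676$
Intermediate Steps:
$x{\left(c,N \right)} = N + c^{2}$
$v{\left(g \right)} = -6 - 3 g$ ($v{\left(g \right)} = -6 + g \left(-3\right) = -6 - 3 g$)
$\frac{\left(-111246 + x{\left(288,-392 \right)}\right) + 41091}{-342234} + \frac{v{\left(395 \right)} - -189006}{45766} = \frac{\left(-111246 - \left(392 - 288^{2}\right)\right) + 41091}{-342234} + \frac{\left(-6 - 1185\right) - -189006}{45766} = \left(\left(-111246 + \left(-392 + 82944\right)\right) + 41091\right) \left(- \frac{1}{342234}\right) + \left(\left(-6 - 1185\right) + 189006\right) \frac{1}{45766} = \left(\left(-111246 + 82552\right) + 41091\right) \left(- \frac{1}{342234}\right) + \left(-1191 + 189006\right) \frac{1}{45766} = \left(-28694 + 41091\right) \left(- \frac{1}{342234}\right) + 187815 \cdot \frac{1}{45766} = 12397 \left(- \frac{1}{342234}\right) + \frac{187815}{45766} = - \frac{12397}{342234} + \frac{187815}{45766} = \frac{15927329402}{3915670311}$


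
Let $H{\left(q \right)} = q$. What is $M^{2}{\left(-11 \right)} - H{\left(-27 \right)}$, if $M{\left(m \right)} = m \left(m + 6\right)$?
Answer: $3052$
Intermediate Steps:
$M{\left(m \right)} = m \left(6 + m\right)$
$M^{2}{\left(-11 \right)} - H{\left(-27 \right)} = \left(- 11 \left(6 - 11\right)\right)^{2} - -27 = \left(\left(-11\right) \left(-5\right)\right)^{2} + 27 = 55^{2} + 27 = 3025 + 27 = 3052$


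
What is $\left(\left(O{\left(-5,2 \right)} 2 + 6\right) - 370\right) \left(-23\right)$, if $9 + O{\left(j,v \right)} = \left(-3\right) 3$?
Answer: $9200$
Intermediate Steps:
$O{\left(j,v \right)} = -18$ ($O{\left(j,v \right)} = -9 - 9 = -18$)
$\left(\left(O{\left(-5,2 \right)} 2 + 6\right) - 370\right) \left(-23\right) = \left(\left(\left(-18\right) 2 + 6\right) - 370\right) \left(-23\right) = \left(\left(-36 + 6\right) - 370\right) \left(-23\right) = \left(-30 - 370\right) \left(-23\right) = \left(-400\right) \left(-23\right) = 9200$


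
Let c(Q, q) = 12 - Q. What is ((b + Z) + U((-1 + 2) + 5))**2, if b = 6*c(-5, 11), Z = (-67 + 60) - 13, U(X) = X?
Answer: 7744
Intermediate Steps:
Z = -20 (Z = -7 - 13 = -20)
b = 102 (b = 6*(12 - 1*(-5)) = 6*(12 + 5) = 6*17 = 102)
((b + Z) + U((-1 + 2) + 5))**2 = ((102 - 20) + ((-1 + 2) + 5))**2 = (82 + (1 + 5))**2 = (82 + 6)**2 = 88**2 = 7744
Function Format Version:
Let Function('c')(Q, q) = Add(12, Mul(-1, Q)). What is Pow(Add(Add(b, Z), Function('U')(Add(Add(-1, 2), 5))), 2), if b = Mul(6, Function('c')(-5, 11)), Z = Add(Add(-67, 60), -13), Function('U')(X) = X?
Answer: 7744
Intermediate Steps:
Z = -20 (Z = Add(-7, -13) = -20)
b = 102 (b = Mul(6, Add(12, Mul(-1, -5))) = Mul(6, Add(12, 5)) = Mul(6, 17) = 102)
Pow(Add(Add(b, Z), Function('U')(Add(Add(-1, 2), 5))), 2) = Pow(Add(Add(102, -20), Add(Add(-1, 2), 5)), 2) = Pow(Add(82, Add(1, 5)), 2) = Pow(Add(82, 6), 2) = Pow(88, 2) = 7744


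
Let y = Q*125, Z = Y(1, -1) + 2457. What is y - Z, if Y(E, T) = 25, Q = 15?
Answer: -607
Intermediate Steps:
Z = 2482 (Z = 25 + 2457 = 2482)
y = 1875 (y = 15*125 = 1875)
y - Z = 1875 - 1*2482 = 1875 - 2482 = -607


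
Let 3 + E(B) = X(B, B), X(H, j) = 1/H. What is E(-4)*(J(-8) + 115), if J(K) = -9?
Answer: -689/2 ≈ -344.50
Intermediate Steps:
E(B) = -3 + 1/B
E(-4)*(J(-8) + 115) = (-3 + 1/(-4))*(-9 + 115) = (-3 - ¼)*106 = -13/4*106 = -689/2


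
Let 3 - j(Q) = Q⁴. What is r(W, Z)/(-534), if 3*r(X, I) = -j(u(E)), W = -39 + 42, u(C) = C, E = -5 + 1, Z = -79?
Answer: -253/1602 ≈ -0.15793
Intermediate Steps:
E = -4
j(Q) = 3 - Q⁴
W = 3
r(X, I) = 253/3 (r(X, I) = (-(3 - 1*(-4)⁴))/3 = (-(3 - 1*256))/3 = (-(3 - 256))/3 = (-1*(-253))/3 = (⅓)*253 = 253/3)
r(W, Z)/(-534) = (253/3)/(-534) = (253/3)*(-1/534) = -253/1602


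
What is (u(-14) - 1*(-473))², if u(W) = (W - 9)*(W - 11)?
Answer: 1098304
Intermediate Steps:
u(W) = (-11 + W)*(-9 + W) (u(W) = (-9 + W)*(-11 + W) = (-11 + W)*(-9 + W))
(u(-14) - 1*(-473))² = ((99 + (-14)² - 20*(-14)) - 1*(-473))² = ((99 + 196 + 280) + 473)² = (575 + 473)² = 1048² = 1098304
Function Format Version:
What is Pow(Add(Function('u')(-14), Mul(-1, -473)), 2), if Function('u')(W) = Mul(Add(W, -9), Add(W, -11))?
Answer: 1098304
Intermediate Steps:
Function('u')(W) = Mul(Add(-11, W), Add(-9, W)) (Function('u')(W) = Mul(Add(-9, W), Add(-11, W)) = Mul(Add(-11, W), Add(-9, W)))
Pow(Add(Function('u')(-14), Mul(-1, -473)), 2) = Pow(Add(Add(99, Pow(-14, 2), Mul(-20, -14)), Mul(-1, -473)), 2) = Pow(Add(Add(99, 196, 280), 473), 2) = Pow(Add(575, 473), 2) = Pow(1048, 2) = 1098304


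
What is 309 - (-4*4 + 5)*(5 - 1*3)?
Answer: 331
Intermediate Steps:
309 - (-4*4 + 5)*(5 - 1*3) = 309 - (-16 + 5)*(5 - 3) = 309 - (-11)*2 = 309 - 1*(-22) = 309 + 22 = 331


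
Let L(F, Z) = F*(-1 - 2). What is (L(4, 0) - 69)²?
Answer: 6561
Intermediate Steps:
L(F, Z) = -3*F (L(F, Z) = F*(-3) = -3*F)
(L(4, 0) - 69)² = (-3*4 - 69)² = (-12 - 69)² = (-81)² = 6561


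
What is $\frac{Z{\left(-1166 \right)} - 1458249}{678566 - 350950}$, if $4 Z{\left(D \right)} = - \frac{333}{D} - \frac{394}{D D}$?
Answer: $- \frac{1982571080473}{445412298496} \approx -4.4511$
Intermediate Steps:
$Z{\left(D \right)} = - \frac{333}{4 D} - \frac{197}{2 D^{2}}$ ($Z{\left(D \right)} = \frac{- \frac{333}{D} - \frac{394}{D D}}{4} = \frac{- \frac{333}{D} - \frac{394}{D^{2}}}{4} = \frac{- \frac{394}{D^{2}} - \frac{333}{D}}{4} = - \frac{333}{4 D} - \frac{197}{2 D^{2}}$)
$\frac{Z{\left(-1166 \right)} - 1458249}{678566 - 350950} = \frac{\frac{-394 - -388278}{4 \cdot 1359556} - 1458249}{678566 - 350950} = \frac{\frac{1}{4} \cdot \frac{1}{1359556} \left(-394 + 388278\right) - 1458249}{327616} = \left(\frac{1}{4} \cdot \frac{1}{1359556} \cdot 387884 - 1458249\right) \frac{1}{327616} = \left(\frac{96971}{1359556} - 1458249\right) \frac{1}{327616} = \left(- \frac{1982571080473}{1359556}\right) \frac{1}{327616} = - \frac{1982571080473}{445412298496}$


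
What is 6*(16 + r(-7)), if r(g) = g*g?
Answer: 390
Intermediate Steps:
r(g) = g²
6*(16 + r(-7)) = 6*(16 + (-7)²) = 6*(16 + 49) = 6*65 = 390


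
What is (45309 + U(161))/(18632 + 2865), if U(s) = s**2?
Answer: 71230/21497 ≈ 3.3135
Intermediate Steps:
(45309 + U(161))/(18632 + 2865) = (45309 + 161**2)/(18632 + 2865) = (45309 + 25921)/21497 = 71230*(1/21497) = 71230/21497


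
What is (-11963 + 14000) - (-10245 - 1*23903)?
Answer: 36185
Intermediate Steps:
(-11963 + 14000) - (-10245 - 1*23903) = 2037 - (-10245 - 23903) = 2037 - 1*(-34148) = 2037 + 34148 = 36185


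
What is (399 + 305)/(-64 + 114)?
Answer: 352/25 ≈ 14.080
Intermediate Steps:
(399 + 305)/(-64 + 114) = 704/50 = 704*(1/50) = 352/25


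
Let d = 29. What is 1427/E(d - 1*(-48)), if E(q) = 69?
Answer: 1427/69 ≈ 20.681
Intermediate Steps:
1427/E(d - 1*(-48)) = 1427/69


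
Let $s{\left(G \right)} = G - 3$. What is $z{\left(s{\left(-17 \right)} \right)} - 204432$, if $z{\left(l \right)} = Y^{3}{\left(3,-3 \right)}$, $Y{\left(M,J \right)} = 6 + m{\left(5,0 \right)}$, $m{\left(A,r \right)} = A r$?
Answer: $-204216$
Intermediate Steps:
$s{\left(G \right)} = -3 + G$
$Y{\left(M,J \right)} = 6$ ($Y{\left(M,J \right)} = 6 + 5 \cdot 0 = 6 + 0 = 6$)
$z{\left(l \right)} = 216$ ($z{\left(l \right)} = 6^{3} = 216$)
$z{\left(s{\left(-17 \right)} \right)} - 204432 = 216 - 204432 = -204216$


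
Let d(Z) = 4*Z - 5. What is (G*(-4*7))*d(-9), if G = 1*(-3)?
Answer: -3444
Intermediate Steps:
d(Z) = -5 + 4*Z
G = -3
(G*(-4*7))*d(-9) = (-(-12)*7)*(-5 + 4*(-9)) = (-3*(-28))*(-5 - 36) = 84*(-41) = -3444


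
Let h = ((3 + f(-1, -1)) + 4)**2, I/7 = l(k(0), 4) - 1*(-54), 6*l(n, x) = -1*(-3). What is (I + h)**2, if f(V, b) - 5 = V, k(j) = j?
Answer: 1010025/4 ≈ 2.5251e+5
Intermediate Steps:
f(V, b) = 5 + V
l(n, x) = 1/2 (l(n, x) = (-1*(-3))/6 = (1/6)*3 = 1/2)
I = 763/2 (I = 7*(1/2 - 1*(-54)) = 7*(1/2 + 54) = 7*(109/2) = 763/2 ≈ 381.50)
h = 121 (h = ((3 + (5 - 1)) + 4)**2 = ((3 + 4) + 4)**2 = (7 + 4)**2 = 11**2 = 121)
(I + h)**2 = (763/2 + 121)**2 = (1005/2)**2 = 1010025/4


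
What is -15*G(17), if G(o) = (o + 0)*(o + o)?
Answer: -8670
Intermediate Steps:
G(o) = 2*o**2 (G(o) = o*(2*o) = 2*o**2)
-15*G(17) = -30*17**2 = -30*289 = -15*578 = -8670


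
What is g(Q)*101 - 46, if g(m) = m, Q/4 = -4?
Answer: -1662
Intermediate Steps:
Q = -16 (Q = 4*(-4) = -16)
g(Q)*101 - 46 = -16*101 - 46 = -1616 - 46 = -1662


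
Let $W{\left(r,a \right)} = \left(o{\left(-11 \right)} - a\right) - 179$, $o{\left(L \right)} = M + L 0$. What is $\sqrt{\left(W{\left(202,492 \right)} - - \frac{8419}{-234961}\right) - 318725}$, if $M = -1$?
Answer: $\frac{2 i \sqrt{4408211810482374}}{234961} \approx 565.15 i$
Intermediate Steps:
$o{\left(L \right)} = -1$ ($o{\left(L \right)} = -1 + L 0 = -1 + 0 = -1$)
$W{\left(r,a \right)} = -180 - a$ ($W{\left(r,a \right)} = \left(-1 - a\right) - 179 = -180 - a$)
$\sqrt{\left(W{\left(202,492 \right)} - - \frac{8419}{-234961}\right) - 318725} = \sqrt{\left(\left(-180 - 492\right) - - \frac{8419}{-234961}\right) - 318725} = \sqrt{\left(\left(-180 - 492\right) - \left(-8419\right) \left(- \frac{1}{234961}\right)\right) - 318725} = \sqrt{\left(-672 - \frac{8419}{234961}\right) - 318725} = \sqrt{- \frac{157902211}{234961} - 318725} = \sqrt{- \frac{75045846936}{234961}} = \frac{2 i \sqrt{4408211810482374}}{234961}$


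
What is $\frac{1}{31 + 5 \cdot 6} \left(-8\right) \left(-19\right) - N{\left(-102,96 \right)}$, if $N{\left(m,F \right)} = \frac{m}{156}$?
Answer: $\frac{4989}{1586} \approx 3.1456$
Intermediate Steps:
$N{\left(m,F \right)} = \frac{m}{156}$ ($N{\left(m,F \right)} = m \frac{1}{156} = \frac{m}{156}$)
$\frac{1}{31 + 5 \cdot 6} \left(-8\right) \left(-19\right) - N{\left(-102,96 \right)} = \frac{1}{31 + 5 \cdot 6} \left(-8\right) \left(-19\right) - \frac{1}{156} \left(-102\right) = \frac{1}{31 + 30} \left(-8\right) \left(-19\right) - - \frac{17}{26} = \frac{1}{61} \left(-8\right) \left(-19\right) + \frac{17}{26} = \left(- \frac{8}{61}\right) \left(-19\right) + \frac{17}{26} = \frac{152}{61} + \frac{17}{26} = \frac{4989}{1586}$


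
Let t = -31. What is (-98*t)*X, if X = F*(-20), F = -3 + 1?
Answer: 121520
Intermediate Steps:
F = -2
X = 40 (X = -2*(-20) = 40)
(-98*t)*X = -98*(-31)*40 = 3038*40 = 121520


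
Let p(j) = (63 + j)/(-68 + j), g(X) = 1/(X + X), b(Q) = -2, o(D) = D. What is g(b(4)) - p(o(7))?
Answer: 219/244 ≈ 0.89754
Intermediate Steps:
g(X) = 1/(2*X)
p(j) = (63 + j)/(-68 + j)
g(b(4)) - p(o(7)) = (½)/(-2) - (63 + 7)/(-68 + 7) = (½)*(-½) - 70/(-61) = -¼ - (-1)*70/61 = -¼ - 1*(-70/61) = -¼ + 70/61 = 219/244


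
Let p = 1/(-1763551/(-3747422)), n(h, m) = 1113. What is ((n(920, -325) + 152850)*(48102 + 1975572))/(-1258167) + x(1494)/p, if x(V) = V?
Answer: -194045461824013461/785813782579 ≈ -2.4694e+5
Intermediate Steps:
p = 3747422/1763551 (p = 1/(-1763551*(-1/3747422)) = 1/(1763551/3747422) = 3747422/1763551 ≈ 2.1249)
((n(920, -325) + 152850)*(48102 + 1975572))/(-1258167) + x(1494)/p = ((1113 + 152850)*(48102 + 1975572))/(-1258167) + 1494/(3747422/1763551) = (153963*2023674)*(-1/1258167) + 1494*(1763551/3747422) = 311570920062*(-1/1258167) + 1317372597/1873711 = -103856973354/419389 + 1317372597/1873711 = -194045461824013461/785813782579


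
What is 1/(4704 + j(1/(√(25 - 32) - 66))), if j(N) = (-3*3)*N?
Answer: 6841382/32182792347 - I*√7/10727597449 ≈ 0.00021258 - 2.4663e-10*I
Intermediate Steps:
j(N) = -9*N
1/(4704 + j(1/(√(25 - 32) - 66))) = 1/(4704 - 9/(√(25 - 32) - 66)) = 1/(4704 - 9/(√(-7) - 66)) = 1/(4704 - 9/(I*√7 - 66)) = 1/(4704 - 9/(-66 + I*√7))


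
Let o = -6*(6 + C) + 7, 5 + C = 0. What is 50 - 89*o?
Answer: -39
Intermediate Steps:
C = -5 (C = -5 + 0 = -5)
o = 1 (o = -6*(6 - 5) + 7 = -6*1 + 7 = -6 + 7 = 1)
50 - 89*o = 50 - 89*1 = 50 - 89 = -39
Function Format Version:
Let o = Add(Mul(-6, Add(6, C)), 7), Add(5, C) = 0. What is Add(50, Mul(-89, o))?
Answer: -39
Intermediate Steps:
C = -5 (C = Add(-5, 0) = -5)
o = 1 (o = Add(Mul(-6, Add(6, -5)), 7) = Add(Mul(-6, 1), 7) = Add(-6, 7) = 1)
Add(50, Mul(-89, o)) = Add(50, Mul(-89, 1)) = Add(50, -89) = -39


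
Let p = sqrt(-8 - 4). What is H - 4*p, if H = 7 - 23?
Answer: -16 - 8*I*sqrt(3) ≈ -16.0 - 13.856*I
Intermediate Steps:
p = 2*I*sqrt(3) (p = sqrt(-12) = 2*I*sqrt(3) ≈ 3.4641*I)
H = -16
H - 4*p = -16 - 8*I*sqrt(3)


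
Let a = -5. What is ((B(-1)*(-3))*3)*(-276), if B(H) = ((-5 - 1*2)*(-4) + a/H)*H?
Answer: -81972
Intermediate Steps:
B(H) = H*(28 - 5/H) (B(H) = ((-5 - 1*2)*(-4) - 5/H)*H = ((-5 - 2)*(-4) - 5/H)*H = (-7*(-4) - 5/H)*H = (28 - 5/H)*H = H*(28 - 5/H))
((B(-1)*(-3))*3)*(-276) = (((-5 + 28*(-1))*(-3))*3)*(-276) = (((-5 - 28)*(-3))*3)*(-276) = (-33*(-3)*3)*(-276) = (99*3)*(-276) = 297*(-276) = -81972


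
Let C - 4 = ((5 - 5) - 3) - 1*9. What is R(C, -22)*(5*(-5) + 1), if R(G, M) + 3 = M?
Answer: 600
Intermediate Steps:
C = -8 (C = 4 + (((5 - 5) - 3) - 1*9) = 4 + ((0 - 3) - 9) = 4 + (-3 - 9) = 4 - 12 = -8)
R(G, M) = -3 + M
R(C, -22)*(5*(-5) + 1) = (-3 - 22)*(5*(-5) + 1) = -25*(-25 + 1) = -25*(-24) = 600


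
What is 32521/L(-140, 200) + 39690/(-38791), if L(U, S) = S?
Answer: 1253584111/7758200 ≈ 161.58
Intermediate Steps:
32521/L(-140, 200) + 39690/(-38791) = 32521/200 + 39690/(-38791) = 32521*(1/200) + 39690*(-1/38791) = 32521/200 - 39690/38791 = 1253584111/7758200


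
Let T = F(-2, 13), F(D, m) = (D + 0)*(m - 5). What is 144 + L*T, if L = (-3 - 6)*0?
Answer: 144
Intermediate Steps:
F(D, m) = D*(-5 + m)
T = -16 (T = -2*(-5 + 13) = -2*8 = -16)
L = 0 (L = -9*0 = 0)
144 + L*T = 144 + 0*(-16) = 144 + 0 = 144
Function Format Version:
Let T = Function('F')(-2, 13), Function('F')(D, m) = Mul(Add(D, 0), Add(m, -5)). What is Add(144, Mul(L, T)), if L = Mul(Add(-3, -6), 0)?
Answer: 144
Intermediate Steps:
Function('F')(D, m) = Mul(D, Add(-5, m))
T = -16 (T = Mul(-2, Add(-5, 13)) = Mul(-2, 8) = -16)
L = 0 (L = Mul(-9, 0) = 0)
Add(144, Mul(L, T)) = Add(144, Mul(0, -16)) = Add(144, 0) = 144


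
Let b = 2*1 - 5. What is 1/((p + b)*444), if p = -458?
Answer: -1/204684 ≈ -4.8856e-6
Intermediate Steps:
b = -3 (b = 2 - 5 = -3)
1/((p + b)*444) = 1/((-458 - 3)*444) = 1/(-461*444) = 1/(-204684) = -1/204684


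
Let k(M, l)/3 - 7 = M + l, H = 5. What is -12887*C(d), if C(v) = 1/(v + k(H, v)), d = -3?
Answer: -12887/24 ≈ -536.96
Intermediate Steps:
k(M, l) = 21 + 3*M + 3*l (k(M, l) = 21 + 3*(M + l) = 21 + (3*M + 3*l) = 21 + 3*M + 3*l)
C(v) = 1/(36 + 4*v) (C(v) = 1/(v + (21 + 3*5 + 3*v)) = 1/(v + (21 + 15 + 3*v)) = 1/(v + (36 + 3*v)) = 1/(36 + 4*v))
-12887*C(d) = -12887/(4*(9 - 3)) = -12887/(4*6) = -12887*1/24 = -12887/24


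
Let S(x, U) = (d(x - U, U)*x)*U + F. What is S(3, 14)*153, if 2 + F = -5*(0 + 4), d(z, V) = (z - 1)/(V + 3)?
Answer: -7902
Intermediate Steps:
d(z, V) = (-1 + z)/(3 + V)
F = -22 (F = -2 - 5*(0 + 4) = -2 - 5*4 = -2 - 20 = -22)
S(x, U) = -22 + U*x*(-1 + x - U)/(3 + U) (S(x, U) = (((-1 + (x - U))/(3 + U))*x)*U - 22 = (((-1 + x - U)/(3 + U))*x)*U - 22 = (x*(-1 + x - U)/(3 + U))*U - 22 = U*x*(-1 + x - U)/(3 + U) - 22 = -22 + U*x*(-1 + x - U)/(3 + U))
S(3, 14)*153 = ((-66 - 22*14 - 1*14*3*(1 + 14 - 1*3))/(3 + 14))*153 = ((-66 - 308 - 1*14*3*(1 + 14 - 3))/17)*153 = ((-66 - 308 - 1*14*3*12)/17)*153 = ((-66 - 308 - 504)/17)*153 = ((1/17)*(-878))*153 = -878/17*153 = -7902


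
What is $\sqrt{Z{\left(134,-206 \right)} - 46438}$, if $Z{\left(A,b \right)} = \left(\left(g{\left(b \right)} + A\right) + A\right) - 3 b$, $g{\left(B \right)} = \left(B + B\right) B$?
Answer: $2 \sqrt{9830} \approx 198.29$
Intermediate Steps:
$g{\left(B \right)} = 2 B^{2}$ ($g{\left(B \right)} = 2 B B = 2 B^{2}$)
$Z{\left(A,b \right)} = - 3 b + 2 A + 2 b^{2}$ ($Z{\left(A,b \right)} = \left(\left(2 b^{2} + A\right) + A\right) - 3 b = \left(\left(A + 2 b^{2}\right) + A\right) - 3 b = \left(2 A + 2 b^{2}\right) - 3 b = - 3 b + 2 A + 2 b^{2}$)
$\sqrt{Z{\left(134,-206 \right)} - 46438} = \sqrt{\left(\left(-3\right) \left(-206\right) + 2 \cdot 134 + 2 \left(-206\right)^{2}\right) - 46438} = \sqrt{\left(618 + 268 + 2 \cdot 42436\right) - 46438} = \sqrt{\left(618 + 268 + 84872\right) - 46438} = \sqrt{85758 - 46438} = \sqrt{39320} = 2 \sqrt{9830}$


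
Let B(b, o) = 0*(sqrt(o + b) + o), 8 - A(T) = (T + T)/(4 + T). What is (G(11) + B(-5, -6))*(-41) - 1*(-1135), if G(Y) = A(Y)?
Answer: 13007/15 ≈ 867.13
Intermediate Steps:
A(T) = 8 - 2*T/(4 + T) (A(T) = 8 - (T + T)/(4 + T) = 8 - 2*T/(4 + T))
G(Y) = 2*(16 + 3*Y)/(4 + Y)
B(b, o) = 0 (B(b, o) = 0*(sqrt(b + o) + o) = 0*(o + sqrt(b + o)) = 0)
(G(11) + B(-5, -6))*(-41) - 1*(-1135) = (2*(16 + 3*11)/(4 + 11) + 0)*(-41) - 1*(-1135) = (2*(16 + 33)/15 + 0)*(-41) + 1135 = (2*(1/15)*49 + 0)*(-41) + 1135 = (98/15 + 0)*(-41) + 1135 = (98/15)*(-41) + 1135 = -4018/15 + 1135 = 13007/15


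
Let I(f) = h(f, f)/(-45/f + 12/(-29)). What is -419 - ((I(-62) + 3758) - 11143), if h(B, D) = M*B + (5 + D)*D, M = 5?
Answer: -1888826/561 ≈ -3366.9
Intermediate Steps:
h(B, D) = 5*B + D*(5 + D) (h(B, D) = 5*B + (5 + D)*D = 5*B + D*(5 + D))
I(f) = (f² + 10*f)/(-12/29 - 45/f) (I(f) = (f² + 5*f + 5*f)/(-45/f + 12/(-29)) = (f² + 10*f)/(-45/f + 12*(-1/29)) = (f² + 10*f)/(-45/f - 12/29) = (f² + 10*f)/(-12/29 - 45/f))
-419 - ((I(-62) + 3758) - 11143) = -419 - ((-29*(-62)²*(10 - 62)/(1305 + 12*(-62)) + 3758) - 11143) = -419 - ((-29*3844*(-52)/(1305 - 744) + 3758) - 11143) = -419 - ((-29*3844*(-52)/561 + 3758) - 11143) = -419 - ((-29*3844*1/561*(-52) + 3758) - 11143) = -419 - ((5796752/561 + 3758) - 11143) = -419 - (7904990/561 - 11143) = -419 - 1*1653767/561 = -419 - 1653767/561 = -1888826/561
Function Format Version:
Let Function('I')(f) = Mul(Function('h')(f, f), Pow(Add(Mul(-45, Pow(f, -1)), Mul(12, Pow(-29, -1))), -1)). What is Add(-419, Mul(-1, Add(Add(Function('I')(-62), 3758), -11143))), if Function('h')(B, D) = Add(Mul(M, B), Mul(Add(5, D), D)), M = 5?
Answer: Rational(-1888826, 561) ≈ -3366.9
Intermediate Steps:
Function('h')(B, D) = Add(Mul(5, B), Mul(D, Add(5, D))) (Function('h')(B, D) = Add(Mul(5, B), Mul(Add(5, D), D)) = Add(Mul(5, B), Mul(D, Add(5, D))))
Function('I')(f) = Mul(Pow(Add(Rational(-12, 29), Mul(-45, Pow(f, -1))), -1), Add(Pow(f, 2), Mul(10, f))) (Function('I')(f) = Mul(Add(Pow(f, 2), Mul(5, f), Mul(5, f)), Pow(Add(Mul(-45, Pow(f, -1)), Mul(12, Pow(-29, -1))), -1)) = Mul(Add(Pow(f, 2), Mul(10, f)), Pow(Add(Mul(-45, Pow(f, -1)), Mul(12, Rational(-1, 29))), -1)) = Mul(Add(Pow(f, 2), Mul(10, f)), Pow(Add(Mul(-45, Pow(f, -1)), Rational(-12, 29)), -1)) = Mul(Add(Pow(f, 2), Mul(10, f)), Pow(Add(Rational(-12, 29), Mul(-45, Pow(f, -1))), -1)) = Mul(Pow(Add(Rational(-12, 29), Mul(-45, Pow(f, -1))), -1), Add(Pow(f, 2), Mul(10, f))))
Add(-419, Mul(-1, Add(Add(Function('I')(-62), 3758), -11143))) = Add(-419, Mul(-1, Add(Add(Mul(-29, Pow(-62, 2), Pow(Add(1305, Mul(12, -62)), -1), Add(10, -62)), 3758), -11143))) = Add(-419, Mul(-1, Add(Add(Mul(-29, 3844, Pow(Add(1305, -744), -1), -52), 3758), -11143))) = Add(-419, Mul(-1, Add(Add(Mul(-29, 3844, Pow(561, -1), -52), 3758), -11143))) = Add(-419, Mul(-1, Add(Add(Mul(-29, 3844, Rational(1, 561), -52), 3758), -11143))) = Add(-419, Mul(-1, Add(Add(Rational(5796752, 561), 3758), -11143))) = Add(-419, Mul(-1, Add(Rational(7904990, 561), -11143))) = Add(-419, Mul(-1, Rational(1653767, 561))) = Add(-419, Rational(-1653767, 561)) = Rational(-1888826, 561)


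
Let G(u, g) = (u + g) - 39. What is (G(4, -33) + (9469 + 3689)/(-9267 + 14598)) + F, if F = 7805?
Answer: 13753035/1777 ≈ 7739.5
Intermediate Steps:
G(u, g) = -39 + g + u (G(u, g) = (g + u) - 39 = -39 + g + u)
(G(4, -33) + (9469 + 3689)/(-9267 + 14598)) + F = ((-39 - 33 + 4) + (9469 + 3689)/(-9267 + 14598)) + 7805 = (-68 + 13158/5331) + 7805 = (-68 + 13158*(1/5331)) + 7805 = (-68 + 4386/1777) + 7805 = -116450/1777 + 7805 = 13753035/1777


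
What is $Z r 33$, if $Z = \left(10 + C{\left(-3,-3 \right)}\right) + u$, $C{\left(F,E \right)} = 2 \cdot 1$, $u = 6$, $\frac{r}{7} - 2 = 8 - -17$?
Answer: $112266$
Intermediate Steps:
$r = 189$ ($r = 14 + 7 \left(8 - -17\right) = 14 + 7 \left(8 + 17\right) = 14 + 7 \cdot 25 = 14 + 175 = 189$)
$C{\left(F,E \right)} = 2$
$Z = 18$ ($Z = \left(10 + 2\right) + 6 = 12 + 6 = 18$)
$Z r 33 = 18 \cdot 189 \cdot 33 = 3402 \cdot 33 = 112266$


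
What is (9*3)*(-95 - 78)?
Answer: -4671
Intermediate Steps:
(9*3)*(-95 - 78) = 27*(-173) = -4671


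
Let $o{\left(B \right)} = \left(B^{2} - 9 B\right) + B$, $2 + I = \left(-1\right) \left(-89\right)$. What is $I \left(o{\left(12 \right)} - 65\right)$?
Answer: $-1479$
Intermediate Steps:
$I = 87$ ($I = -2 - -89 = -2 + 89 = 87$)
$o{\left(B \right)} = B^{2} - 8 B$
$I \left(o{\left(12 \right)} - 65\right) = 87 \left(12 \left(-8 + 12\right) - 65\right) = 87 \left(12 \cdot 4 - 65\right) = 87 \left(48 - 65\right) = 87 \left(-17\right) = -1479$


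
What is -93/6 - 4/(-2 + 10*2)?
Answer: -283/18 ≈ -15.722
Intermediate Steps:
-93/6 - 4/(-2 + 10*2) = -93*⅙ - 4/(-2 + 20) = -31/2 - 4/18 = -31/2 - 4*1/18 = -31/2 - 2/9 = -283/18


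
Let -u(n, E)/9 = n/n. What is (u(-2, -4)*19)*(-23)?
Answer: 3933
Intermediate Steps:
u(n, E) = -9 (u(n, E) = -9*n/n = -9*1 = -9)
(u(-2, -4)*19)*(-23) = -9*19*(-23) = -171*(-23) = 3933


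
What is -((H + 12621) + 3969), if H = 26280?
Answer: -42870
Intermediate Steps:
-((H + 12621) + 3969) = -((26280 + 12621) + 3969) = -(38901 + 3969) = -1*42870 = -42870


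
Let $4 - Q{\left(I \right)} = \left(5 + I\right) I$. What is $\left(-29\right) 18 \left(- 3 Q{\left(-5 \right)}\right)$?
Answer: $6264$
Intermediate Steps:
$Q{\left(I \right)} = 4 - I \left(5 + I\right)$ ($Q{\left(I \right)} = 4 - \left(5 + I\right) I = 4 - I \left(5 + I\right)$)
$\left(-29\right) 18 \left(- 3 Q{\left(-5 \right)}\right) = \left(-29\right) 18 \left(- 3 \left(4 - \left(-5\right)^{2} - -25\right)\right) = - 522 \left(- 3 \left(4 - 25 + 25\right)\right) = - 522 \left(\left(-3\right) 4\right) = \left(-522\right) \left(-12\right) = 6264$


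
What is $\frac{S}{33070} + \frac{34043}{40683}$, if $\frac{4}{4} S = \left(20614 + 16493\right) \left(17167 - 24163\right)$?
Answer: $- \frac{5280102134333}{672693405} \approx -7849.2$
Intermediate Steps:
$S = -259600572$ ($S = \left(20614 + 16493\right) \left(17167 - 24163\right) = 37107 \left(-6996\right) = -259600572$)
$\frac{S}{33070} + \frac{34043}{40683} = - \frac{259600572}{33070} + \frac{34043}{40683} = \left(-259600572\right) \frac{1}{33070} + 34043 \cdot \frac{1}{40683} = - \frac{129800286}{16535} + \frac{34043}{40683} = - \frac{5280102134333}{672693405}$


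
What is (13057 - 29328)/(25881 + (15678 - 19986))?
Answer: -16271/21573 ≈ -0.75423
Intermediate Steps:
(13057 - 29328)/(25881 + (15678 - 19986)) = -16271/(25881 - 4308) = -16271/21573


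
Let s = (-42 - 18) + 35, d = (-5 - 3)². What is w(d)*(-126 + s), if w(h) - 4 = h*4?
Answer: -39260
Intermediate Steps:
d = 64 (d = (-8)² = 64)
w(h) = 4 + 4*h (w(h) = 4 + h*4 = 4 + 4*h)
s = -25 (s = -60 + 35 = -25)
w(d)*(-126 + s) = (4 + 4*64)*(-126 - 25) = (4 + 256)*(-151) = 260*(-151) = -39260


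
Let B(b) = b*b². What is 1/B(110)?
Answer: 1/1331000 ≈ 7.5131e-7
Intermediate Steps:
B(b) = b³
1/B(110) = 1/(110³) = 1/1331000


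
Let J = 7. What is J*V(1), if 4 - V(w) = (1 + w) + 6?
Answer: -28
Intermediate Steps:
V(w) = -3 - w (V(w) = 4 - ((1 + w) + 6) = 4 - (7 + w) = 4 + (-7 - w) = -3 - w)
J*V(1) = 7*(-3 - 1*1) = 7*(-3 - 1) = 7*(-4) = -28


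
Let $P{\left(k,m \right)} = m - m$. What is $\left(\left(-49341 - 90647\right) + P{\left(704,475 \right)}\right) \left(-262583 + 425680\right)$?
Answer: $-22831622836$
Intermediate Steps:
$P{\left(k,m \right)} = 0$
$\left(\left(-49341 - 90647\right) + P{\left(704,475 \right)}\right) \left(-262583 + 425680\right) = \left(\left(-49341 - 90647\right) + 0\right) \left(-262583 + 425680\right) = \left(\left(-49341 - 90647\right) + 0\right) 163097 = \left(-139988 + 0\right) 163097 = \left(-139988\right) 163097 = -22831622836$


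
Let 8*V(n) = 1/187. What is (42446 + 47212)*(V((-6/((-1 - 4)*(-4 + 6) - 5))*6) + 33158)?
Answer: 130806721053/44 ≈ 2.9729e+9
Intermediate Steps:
V(n) = 1/1496 (V(n) = (1/8)/187 = (1/8)*(1/187) = 1/1496)
(42446 + 47212)*(V((-6/((-1 - 4)*(-4 + 6) - 5))*6) + 33158) = (42446 + 47212)*(1/1496 + 33158) = 89658*(49604369/1496) = 130806721053/44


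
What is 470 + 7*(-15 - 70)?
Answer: -125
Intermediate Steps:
470 + 7*(-15 - 70) = 470 + 7*(-85) = 470 - 595 = -125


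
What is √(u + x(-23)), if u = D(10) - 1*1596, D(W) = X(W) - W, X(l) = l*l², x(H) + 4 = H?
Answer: I*√633 ≈ 25.159*I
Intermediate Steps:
x(H) = -4 + H
X(l) = l³
D(W) = W³ - W
u = -606 (u = (10³ - 1*10) - 1*1596 = (1000 - 10) - 1596 = 990 - 1596 = -606)
√(u + x(-23)) = √(-606 + (-4 - 23)) = √(-606 - 27) = √(-633) = I*√633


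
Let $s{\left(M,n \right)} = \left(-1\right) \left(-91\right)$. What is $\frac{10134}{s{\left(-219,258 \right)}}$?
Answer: $\frac{10134}{91} \approx 111.36$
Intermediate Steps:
$s{\left(M,n \right)} = 91$
$\frac{10134}{s{\left(-219,258 \right)}} = \frac{10134}{91}$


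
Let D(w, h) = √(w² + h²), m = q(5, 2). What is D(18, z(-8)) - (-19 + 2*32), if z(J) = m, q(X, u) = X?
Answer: -45 + √349 ≈ -26.318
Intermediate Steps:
m = 5
z(J) = 5
D(w, h) = √(h² + w²)
D(18, z(-8)) - (-19 + 2*32) = √(5² + 18²) - (-19 + 2*32) = √(25 + 324) - (-19 + 64) = √349 - 1*45 = √349 - 45 = -45 + √349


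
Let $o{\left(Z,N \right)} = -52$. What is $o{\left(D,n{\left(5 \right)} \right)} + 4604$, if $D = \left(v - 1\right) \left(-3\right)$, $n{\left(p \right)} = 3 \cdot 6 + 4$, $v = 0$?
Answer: $4552$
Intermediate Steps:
$n{\left(p \right)} = 22$ ($n{\left(p \right)} = 18 + 4 = 22$)
$D = 3$ ($D = \left(0 - 1\right) \left(-3\right) = \left(-1\right) \left(-3\right) = 3$)
$o{\left(D,n{\left(5 \right)} \right)} + 4604 = -52 + 4604 = 4552$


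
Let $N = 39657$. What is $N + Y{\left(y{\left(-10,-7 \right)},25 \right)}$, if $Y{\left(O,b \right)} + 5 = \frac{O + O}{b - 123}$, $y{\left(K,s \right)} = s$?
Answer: $\frac{277565}{7} \approx 39652.0$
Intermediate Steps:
$Y{\left(O,b \right)} = -5 + \frac{2 O}{-123 + b}$ ($Y{\left(O,b \right)} = -5 + \frac{O + O}{b - 123} = -5 + \frac{2 O}{-123 + b}$)
$N + Y{\left(y{\left(-10,-7 \right)},25 \right)} = 39657 + \frac{615 - 125 + 2 \left(-7\right)}{-123 + 25} = 39657 + \frac{615 - 125 - 14}{-98} = 39657 - \frac{34}{7} = \frac{277565}{7}$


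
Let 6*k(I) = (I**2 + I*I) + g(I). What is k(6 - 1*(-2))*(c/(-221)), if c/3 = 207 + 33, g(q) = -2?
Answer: -15120/221 ≈ -68.416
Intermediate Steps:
c = 720 (c = 3*(207 + 33) = 3*240 = 720)
k(I) = -1/3 + I**2/3 (k(I) = ((I**2 + I*I) - 2)/6 = ((I**2 + I**2) - 2)/6 = (2*I**2 - 2)/6 = (-2 + 2*I**2)/6 = -1/3 + I**2/3)
k(6 - 1*(-2))*(c/(-221)) = (-1/3 + (6 - 1*(-2))**2/3)*(720/(-221)) = (-1/3 + (6 + 2)**2/3)*(720*(-1/221)) = (-1/3 + (1/3)*8**2)*(-720/221) = (-1/3 + (1/3)*64)*(-720/221) = (-1/3 + 64/3)*(-720/221) = 21*(-720/221) = -15120/221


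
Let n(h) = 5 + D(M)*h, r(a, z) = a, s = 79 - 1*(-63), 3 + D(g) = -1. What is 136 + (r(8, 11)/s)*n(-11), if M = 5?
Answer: 9852/71 ≈ 138.76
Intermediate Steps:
D(g) = -4 (D(g) = -3 - 1 = -4)
s = 142 (s = 79 + 63 = 142)
n(h) = 5 - 4*h
136 + (r(8, 11)/s)*n(-11) = 136 + (8/142)*(5 - 4*(-11)) = 136 + (8*(1/142))*(5 + 44) = 136 + (4/71)*49 = 136 + 196/71 = 9852/71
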